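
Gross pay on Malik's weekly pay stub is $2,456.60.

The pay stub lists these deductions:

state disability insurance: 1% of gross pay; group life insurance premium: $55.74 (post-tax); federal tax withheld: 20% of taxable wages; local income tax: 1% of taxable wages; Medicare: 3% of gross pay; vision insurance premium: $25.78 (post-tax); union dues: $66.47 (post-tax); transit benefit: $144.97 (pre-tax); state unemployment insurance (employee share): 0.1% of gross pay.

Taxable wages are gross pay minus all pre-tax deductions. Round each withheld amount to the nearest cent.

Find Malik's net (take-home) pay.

$1,577.46

Transit benefit: $144.97
Taxable wages = $2,456.60 − $144.97 = $2,311.63
Local income tax: $2,311.63 × 0.01 = $23.12
Federal tax withheld: $2,311.63 × 0.2 = $462.33
Medicare: $2,456.60 × 0.03 = $73.70
State disability insurance: $2,456.60 × 0.01 = $24.57
State unemployment insurance (employee share): $2,456.60 × 0.001 = $2.46
Group life insurance premium: $55.74
Union dues: $66.47
Vision insurance premium: $25.78
Total deductions = $144.97 + $23.12 + $462.33 + $73.70 + $24.57 + $2.46 + $55.74 + $66.47 + $25.78 = $879.14
Net pay = $2,456.60 − $879.14 = $1,577.46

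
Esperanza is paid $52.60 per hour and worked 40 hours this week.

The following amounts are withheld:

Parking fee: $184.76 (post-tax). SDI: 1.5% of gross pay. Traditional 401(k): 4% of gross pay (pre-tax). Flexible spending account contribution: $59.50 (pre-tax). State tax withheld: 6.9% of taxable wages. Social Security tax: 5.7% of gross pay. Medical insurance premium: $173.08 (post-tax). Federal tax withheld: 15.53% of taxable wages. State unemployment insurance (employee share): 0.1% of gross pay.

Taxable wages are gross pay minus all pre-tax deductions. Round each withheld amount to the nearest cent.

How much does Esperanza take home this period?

$1,009.21

Gross pay: 40 × $52.60 = $2,104.00
Flexible spending account contribution: $59.50
Traditional 401(k): $2,104.00 × 0.04 = $84.16
Pre-tax total = $59.50 + $84.16 = $143.66
Taxable wages = $2,104.00 − $143.66 = $1,960.34
State tax withheld: $1,960.34 × 0.069 = $135.26
Federal tax withheld: $1,960.34 × 0.1553 = $304.44
Social Security tax: $2,104.00 × 0.057 = $119.93
State unemployment insurance (employee share): $2,104.00 × 0.001 = $2.10
SDI: $2,104.00 × 0.015 = $31.56
Parking fee: $184.76
Medical insurance premium: $173.08
Total deductions = $59.50 + $84.16 + $135.26 + $304.44 + $119.93 + $2.10 + $31.56 + $184.76 + $173.08 = $1,094.79
Net pay = $2,104.00 − $1,094.79 = $1,009.21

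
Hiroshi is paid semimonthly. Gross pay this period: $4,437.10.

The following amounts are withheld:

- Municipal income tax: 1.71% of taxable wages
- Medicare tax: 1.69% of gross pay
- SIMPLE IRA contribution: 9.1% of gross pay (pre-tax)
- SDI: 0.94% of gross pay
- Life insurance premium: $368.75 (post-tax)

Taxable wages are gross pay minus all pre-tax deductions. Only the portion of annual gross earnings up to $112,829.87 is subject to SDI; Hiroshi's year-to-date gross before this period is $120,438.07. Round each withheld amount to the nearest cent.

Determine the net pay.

$3,520.61

SIMPLE IRA contribution: $4,437.10 × 0.091 = $403.78
Taxable wages = $4,437.10 − $403.78 = $4,033.32
Municipal income tax: $4,033.32 × 0.0171 = $68.97
SDI: annual cap $112,829.87 already reached (YTD $120,438.07), so $0.00
Medicare tax: $4,437.10 × 0.0169 = $74.99
Life insurance premium: $368.75
Total deductions = $403.78 + $68.97 + $0.00 + $74.99 + $368.75 = $916.49
Net pay = $4,437.10 − $916.49 = $3,520.61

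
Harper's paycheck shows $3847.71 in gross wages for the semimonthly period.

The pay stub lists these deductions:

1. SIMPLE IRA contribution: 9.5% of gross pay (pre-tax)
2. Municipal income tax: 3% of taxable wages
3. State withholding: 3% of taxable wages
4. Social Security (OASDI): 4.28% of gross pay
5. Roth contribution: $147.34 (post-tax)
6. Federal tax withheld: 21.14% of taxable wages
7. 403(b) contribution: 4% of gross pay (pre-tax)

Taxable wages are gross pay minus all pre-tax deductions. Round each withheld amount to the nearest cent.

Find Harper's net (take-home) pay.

403(b) contribution: $3847.71 × 0.04 = $153.91
SIMPLE IRA contribution: $3847.71 × 0.095 = $365.53
Pre-tax total = $153.91 + $365.53 = $519.44
Taxable wages = $3847.71 − $519.44 = $3328.27
State withholding: $3328.27 × 0.03 = $99.85
Federal tax withheld: $3328.27 × 0.2114 = $703.60
Municipal income tax: $3328.27 × 0.03 = $99.85
Social Security (OASDI): $3847.71 × 0.0428 = $164.68
Roth contribution: $147.34
Total deductions = $153.91 + $365.53 + $99.85 + $703.60 + $99.85 + $164.68 + $147.34 = $1734.76
Net pay = $3847.71 − $1734.76 = $2112.95

$2112.95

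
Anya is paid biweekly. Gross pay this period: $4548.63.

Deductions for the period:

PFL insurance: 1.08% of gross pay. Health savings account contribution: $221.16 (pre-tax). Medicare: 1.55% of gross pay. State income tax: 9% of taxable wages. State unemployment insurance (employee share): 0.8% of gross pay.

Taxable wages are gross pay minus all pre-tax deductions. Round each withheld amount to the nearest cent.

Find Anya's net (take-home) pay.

Health savings account contribution: $221.16
Taxable wages = $4548.63 − $221.16 = $4327.47
State income tax: $4327.47 × 0.09 = $389.47
PFL insurance: $4548.63 × 0.0108 = $49.13
Medicare: $4548.63 × 0.0155 = $70.50
State unemployment insurance (employee share): $4548.63 × 0.008 = $36.39
Total deductions = $221.16 + $389.47 + $49.13 + $70.50 + $36.39 = $766.65
Net pay = $4548.63 − $766.65 = $3781.98

$3781.98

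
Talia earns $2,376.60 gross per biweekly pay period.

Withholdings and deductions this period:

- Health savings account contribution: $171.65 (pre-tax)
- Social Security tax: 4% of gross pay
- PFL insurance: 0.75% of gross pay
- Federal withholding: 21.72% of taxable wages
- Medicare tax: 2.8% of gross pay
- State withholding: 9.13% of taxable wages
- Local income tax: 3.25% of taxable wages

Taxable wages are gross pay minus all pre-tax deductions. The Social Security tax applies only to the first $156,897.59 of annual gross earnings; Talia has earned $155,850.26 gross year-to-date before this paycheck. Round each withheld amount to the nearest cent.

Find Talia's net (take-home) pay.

Health savings account contribution: $171.65
Taxable wages = $2,376.60 − $171.65 = $2,204.95
Federal withholding: $2,204.95 × 0.2172 = $478.92
State withholding: $2,204.95 × 0.0913 = $201.31
Local income tax: $2,204.95 × 0.0325 = $71.66
Social Security tax: only $156,897.59 − $155,850.26 = $1,047.33 of this check is subject → $1,047.33 × 0.04 = $41.89
Medicare tax: $2,376.60 × 0.028 = $66.54
PFL insurance: $2,376.60 × 0.0075 = $17.82
Total deductions = $171.65 + $478.92 + $201.31 + $71.66 + $41.89 + $66.54 + $17.82 = $1,049.79
Net pay = $2,376.60 − $1,049.79 = $1,326.81

$1,326.81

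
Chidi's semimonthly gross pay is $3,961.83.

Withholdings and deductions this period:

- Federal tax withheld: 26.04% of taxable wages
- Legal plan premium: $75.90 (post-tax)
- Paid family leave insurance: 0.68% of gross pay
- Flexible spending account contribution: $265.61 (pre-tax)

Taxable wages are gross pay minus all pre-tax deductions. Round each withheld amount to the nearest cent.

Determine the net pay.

Flexible spending account contribution: $265.61
Taxable wages = $3,961.83 − $265.61 = $3,696.22
Federal tax withheld: $3,696.22 × 0.2604 = $962.50
Paid family leave insurance: $3,961.83 × 0.0068 = $26.94
Legal plan premium: $75.90
Total deductions = $265.61 + $962.50 + $26.94 + $75.90 = $1,330.95
Net pay = $3,961.83 − $1,330.95 = $2,630.88

$2,630.88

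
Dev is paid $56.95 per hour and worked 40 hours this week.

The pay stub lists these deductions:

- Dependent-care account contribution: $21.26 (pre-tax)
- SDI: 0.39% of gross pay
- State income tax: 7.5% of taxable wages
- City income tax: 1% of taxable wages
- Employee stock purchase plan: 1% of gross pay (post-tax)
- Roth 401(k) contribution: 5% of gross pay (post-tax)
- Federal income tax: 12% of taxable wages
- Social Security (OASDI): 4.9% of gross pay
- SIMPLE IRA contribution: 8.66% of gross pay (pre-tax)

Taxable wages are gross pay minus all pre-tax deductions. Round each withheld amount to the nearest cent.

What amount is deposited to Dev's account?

$1,380.10

Gross pay: 40 × $56.95 = $2,278.00
Dependent-care account contribution: $21.26
SIMPLE IRA contribution: $2,278.00 × 0.0866 = $197.27
Pre-tax total = $21.26 + $197.27 = $218.53
Taxable wages = $2,278.00 − $218.53 = $2,059.47
Federal income tax: $2,059.47 × 0.12 = $247.14
State income tax: $2,059.47 × 0.075 = $154.46
City income tax: $2,059.47 × 0.01 = $20.59
Social Security (OASDI): $2,278.00 × 0.049 = $111.62
SDI: $2,278.00 × 0.0039 = $8.88
Roth 401(k) contribution: $2,278.00 × 0.05 = $113.90
Employee stock purchase plan: $2,278.00 × 0.01 = $22.78
Total deductions = $21.26 + $197.27 + $247.14 + $154.46 + $20.59 + $111.62 + $8.88 + $113.90 + $22.78 = $897.90
Net pay = $2,278.00 − $897.90 = $1,380.10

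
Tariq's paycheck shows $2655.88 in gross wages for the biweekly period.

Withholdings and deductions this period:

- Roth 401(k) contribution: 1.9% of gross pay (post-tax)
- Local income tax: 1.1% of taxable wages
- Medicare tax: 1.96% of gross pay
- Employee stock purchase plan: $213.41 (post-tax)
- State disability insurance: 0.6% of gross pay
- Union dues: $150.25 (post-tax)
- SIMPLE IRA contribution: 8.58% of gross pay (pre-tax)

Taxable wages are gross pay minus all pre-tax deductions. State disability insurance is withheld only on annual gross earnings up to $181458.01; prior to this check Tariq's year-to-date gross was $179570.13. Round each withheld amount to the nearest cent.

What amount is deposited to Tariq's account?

SIMPLE IRA contribution: $2655.88 × 0.0858 = $227.87
Taxable wages = $2655.88 − $227.87 = $2428.01
Local income tax: $2428.01 × 0.011 = $26.71
State disability insurance: only $181458.01 − $179570.13 = $1887.88 of this check is subject → $1887.88 × 0.006 = $11.33
Medicare tax: $2655.88 × 0.0196 = $52.06
Roth 401(k) contribution: $2655.88 × 0.019 = $50.46
Union dues: $150.25
Employee stock purchase plan: $213.41
Total deductions = $227.87 + $26.71 + $11.33 + $52.06 + $50.46 + $150.25 + $213.41 = $732.09
Net pay = $2655.88 − $732.09 = $1923.79

$1923.79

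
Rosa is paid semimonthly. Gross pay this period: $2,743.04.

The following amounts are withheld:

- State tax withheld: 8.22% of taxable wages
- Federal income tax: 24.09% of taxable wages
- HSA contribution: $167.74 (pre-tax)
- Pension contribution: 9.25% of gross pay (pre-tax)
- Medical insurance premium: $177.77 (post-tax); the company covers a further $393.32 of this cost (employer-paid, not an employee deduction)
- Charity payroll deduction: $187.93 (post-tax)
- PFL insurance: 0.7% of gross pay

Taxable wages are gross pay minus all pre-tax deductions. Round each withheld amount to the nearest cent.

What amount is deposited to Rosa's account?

Pension contribution: $2,743.04 × 0.0925 = $253.73
HSA contribution: $167.74
Pre-tax total = $253.73 + $167.74 = $421.47
Taxable wages = $2,743.04 − $421.47 = $2,321.57
Federal income tax: $2,321.57 × 0.2409 = $559.27
State tax withheld: $2,321.57 × 0.0822 = $190.83
PFL insurance: $2,743.04 × 0.007 = $19.20
Charity payroll deduction: $187.93
Medical insurance premium: $177.77
(Employer's $393.32 toward medical insurance premium is not withheld from the employee.)
Total deductions = $253.73 + $167.74 + $559.27 + $190.83 + $19.20 + $187.93 + $177.77 = $1,556.47
Net pay = $2,743.04 − $1,556.47 = $1,186.57

$1,186.57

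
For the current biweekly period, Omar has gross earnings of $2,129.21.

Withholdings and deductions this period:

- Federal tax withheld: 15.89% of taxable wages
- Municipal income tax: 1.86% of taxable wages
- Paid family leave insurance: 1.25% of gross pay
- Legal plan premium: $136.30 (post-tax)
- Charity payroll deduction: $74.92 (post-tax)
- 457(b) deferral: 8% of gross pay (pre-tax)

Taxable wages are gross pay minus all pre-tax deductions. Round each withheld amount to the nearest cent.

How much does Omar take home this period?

$1,373.34

457(b) deferral: $2,129.21 × 0.08 = $170.34
Taxable wages = $2,129.21 − $170.34 = $1,958.87
Municipal income tax: $1,958.87 × 0.0186 = $36.43
Federal tax withheld: $1,958.87 × 0.1589 = $311.26
Paid family leave insurance: $2,129.21 × 0.0125 = $26.62
Legal plan premium: $136.30
Charity payroll deduction: $74.92
Total deductions = $170.34 + $36.43 + $311.26 + $26.62 + $136.30 + $74.92 = $755.87
Net pay = $2,129.21 − $755.87 = $1,373.34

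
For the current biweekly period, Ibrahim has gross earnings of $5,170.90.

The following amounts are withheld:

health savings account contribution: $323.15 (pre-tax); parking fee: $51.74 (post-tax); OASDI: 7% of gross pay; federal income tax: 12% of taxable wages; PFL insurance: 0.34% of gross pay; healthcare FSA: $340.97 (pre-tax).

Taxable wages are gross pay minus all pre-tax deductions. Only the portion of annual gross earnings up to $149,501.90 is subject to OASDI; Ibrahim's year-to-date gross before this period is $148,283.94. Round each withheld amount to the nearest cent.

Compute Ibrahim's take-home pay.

Healthcare FSA: $340.97
Health savings account contribution: $323.15
Pre-tax total = $340.97 + $323.15 = $664.12
Taxable wages = $5,170.90 − $664.12 = $4,506.78
Federal income tax: $4,506.78 × 0.12 = $540.81
OASDI: only $149,501.90 − $148,283.94 = $1,217.96 of this check is subject → $1,217.96 × 0.07 = $85.26
PFL insurance: $5,170.90 × 0.0034 = $17.58
Parking fee: $51.74
Total deductions = $340.97 + $323.15 + $540.81 + $85.26 + $17.58 + $51.74 = $1,359.51
Net pay = $5,170.90 − $1,359.51 = $3,811.39

$3,811.39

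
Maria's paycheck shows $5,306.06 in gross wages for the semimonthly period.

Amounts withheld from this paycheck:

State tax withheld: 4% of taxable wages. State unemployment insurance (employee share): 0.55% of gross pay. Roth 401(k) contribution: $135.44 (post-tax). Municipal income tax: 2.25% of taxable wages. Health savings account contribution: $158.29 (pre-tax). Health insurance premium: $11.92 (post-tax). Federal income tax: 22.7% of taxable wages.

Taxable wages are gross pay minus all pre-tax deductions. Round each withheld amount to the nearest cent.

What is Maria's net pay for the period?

$3,480.96

Health savings account contribution: $158.29
Taxable wages = $5,306.06 − $158.29 = $5,147.77
State tax withheld: $5,147.77 × 0.04 = $205.91
Federal income tax: $5,147.77 × 0.227 = $1,168.54
Municipal income tax: $5,147.77 × 0.0225 = $115.82
State unemployment insurance (employee share): $5,306.06 × 0.0055 = $29.18
Health insurance premium: $11.92
Roth 401(k) contribution: $135.44
Total deductions = $158.29 + $205.91 + $1,168.54 + $115.82 + $29.18 + $11.92 + $135.44 = $1,825.10
Net pay = $5,306.06 − $1,825.10 = $3,480.96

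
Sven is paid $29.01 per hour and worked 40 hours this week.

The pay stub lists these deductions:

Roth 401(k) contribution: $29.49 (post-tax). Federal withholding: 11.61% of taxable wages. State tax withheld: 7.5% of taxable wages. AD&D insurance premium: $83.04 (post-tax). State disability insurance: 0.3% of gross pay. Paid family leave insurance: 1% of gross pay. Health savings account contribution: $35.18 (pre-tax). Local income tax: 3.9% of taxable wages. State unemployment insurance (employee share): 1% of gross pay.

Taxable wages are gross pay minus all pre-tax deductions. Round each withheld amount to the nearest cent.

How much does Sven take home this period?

Gross pay: 40 × $29.01 = $1160.40
Health savings account contribution: $35.18
Taxable wages = $1160.40 − $35.18 = $1125.22
Federal withholding: $1125.22 × 0.1161 = $130.64
State tax withheld: $1125.22 × 0.075 = $84.39
Local income tax: $1125.22 × 0.039 = $43.88
State disability insurance: $1160.40 × 0.003 = $3.48
Paid family leave insurance: $1160.40 × 0.01 = $11.60
State unemployment insurance (employee share): $1160.40 × 0.01 = $11.60
AD&D insurance premium: $83.04
Roth 401(k) contribution: $29.49
Total deductions = $35.18 + $130.64 + $84.39 + $43.88 + $3.48 + $11.60 + $11.60 + $83.04 + $29.49 = $433.30
Net pay = $1160.40 − $433.30 = $727.10

$727.10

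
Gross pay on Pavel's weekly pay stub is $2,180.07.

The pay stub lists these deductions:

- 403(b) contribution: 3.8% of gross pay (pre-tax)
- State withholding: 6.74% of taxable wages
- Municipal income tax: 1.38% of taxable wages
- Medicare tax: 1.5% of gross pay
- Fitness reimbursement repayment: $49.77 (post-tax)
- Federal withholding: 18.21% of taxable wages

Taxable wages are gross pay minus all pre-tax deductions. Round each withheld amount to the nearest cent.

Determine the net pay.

$1,462.56

403(b) contribution: $2,180.07 × 0.038 = $82.84
Taxable wages = $2,180.07 − $82.84 = $2,097.23
Federal withholding: $2,097.23 × 0.1821 = $381.91
State withholding: $2,097.23 × 0.0674 = $141.35
Municipal income tax: $2,097.23 × 0.0138 = $28.94
Medicare tax: $2,180.07 × 0.015 = $32.70
Fitness reimbursement repayment: $49.77
Total deductions = $82.84 + $381.91 + $141.35 + $28.94 + $32.70 + $49.77 = $717.51
Net pay = $2,180.07 − $717.51 = $1,462.56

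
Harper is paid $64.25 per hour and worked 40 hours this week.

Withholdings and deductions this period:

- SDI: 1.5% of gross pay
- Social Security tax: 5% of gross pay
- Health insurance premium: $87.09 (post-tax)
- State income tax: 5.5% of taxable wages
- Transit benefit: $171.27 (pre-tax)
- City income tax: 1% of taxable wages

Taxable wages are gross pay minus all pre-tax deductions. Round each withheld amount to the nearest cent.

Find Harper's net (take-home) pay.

$1,988.67

Gross pay: 40 × $64.25 = $2,570.00
Transit benefit: $171.27
Taxable wages = $2,570.00 − $171.27 = $2,398.73
City income tax: $2,398.73 × 0.01 = $23.99
State income tax: $2,398.73 × 0.055 = $131.93
Social Security tax: $2,570.00 × 0.05 = $128.50
SDI: $2,570.00 × 0.015 = $38.55
Health insurance premium: $87.09
Total deductions = $171.27 + $23.99 + $131.93 + $128.50 + $38.55 + $87.09 = $581.33
Net pay = $2,570.00 − $581.33 = $1,988.67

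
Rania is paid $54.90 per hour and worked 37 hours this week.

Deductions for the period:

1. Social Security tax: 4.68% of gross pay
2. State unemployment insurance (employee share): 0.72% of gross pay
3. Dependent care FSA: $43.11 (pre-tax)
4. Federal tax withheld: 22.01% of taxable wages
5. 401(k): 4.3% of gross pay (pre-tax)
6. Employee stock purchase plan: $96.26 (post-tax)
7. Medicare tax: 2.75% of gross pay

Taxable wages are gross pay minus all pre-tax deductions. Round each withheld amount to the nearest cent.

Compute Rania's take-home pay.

Gross pay: 37 × $54.90 = $2,031.30
Dependent care FSA: $43.11
401(k): $2,031.30 × 0.043 = $87.35
Pre-tax total = $43.11 + $87.35 = $130.46
Taxable wages = $2,031.30 − $130.46 = $1,900.84
Federal tax withheld: $1,900.84 × 0.2201 = $418.37
Social Security tax: $2,031.30 × 0.0468 = $95.06
State unemployment insurance (employee share): $2,031.30 × 0.0072 = $14.63
Medicare tax: $2,031.30 × 0.0275 = $55.86
Employee stock purchase plan: $96.26
Total deductions = $43.11 + $87.35 + $418.37 + $95.06 + $14.63 + $55.86 + $96.26 = $810.64
Net pay = $2,031.30 − $810.64 = $1,220.66

$1,220.66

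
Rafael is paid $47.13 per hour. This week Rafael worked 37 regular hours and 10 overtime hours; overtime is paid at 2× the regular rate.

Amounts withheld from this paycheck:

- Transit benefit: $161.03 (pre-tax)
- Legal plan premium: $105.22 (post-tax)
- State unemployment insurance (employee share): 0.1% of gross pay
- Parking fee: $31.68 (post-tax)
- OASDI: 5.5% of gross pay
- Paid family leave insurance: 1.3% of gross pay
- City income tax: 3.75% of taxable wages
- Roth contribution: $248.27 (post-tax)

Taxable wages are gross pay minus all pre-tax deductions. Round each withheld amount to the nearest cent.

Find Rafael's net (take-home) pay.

$1,860.15

Regular pay: 37 × $47.13 = $1,743.81
Overtime pay: 10 × $47.13 × 2 = $942.60
Gross pay = $1,743.81 + $942.60 = $2,686.41
Transit benefit: $161.03
Taxable wages = $2,686.41 − $161.03 = $2,525.38
City income tax: $2,525.38 × 0.0375 = $94.70
Paid family leave insurance: $2,686.41 × 0.013 = $34.92
State unemployment insurance (employee share): $2,686.41 × 0.001 = $2.69
OASDI: $2,686.41 × 0.055 = $147.75
Roth contribution: $248.27
Parking fee: $31.68
Legal plan premium: $105.22
Total deductions = $161.03 + $94.70 + $34.92 + $2.69 + $147.75 + $248.27 + $31.68 + $105.22 = $826.26
Net pay = $2,686.41 − $826.26 = $1,860.15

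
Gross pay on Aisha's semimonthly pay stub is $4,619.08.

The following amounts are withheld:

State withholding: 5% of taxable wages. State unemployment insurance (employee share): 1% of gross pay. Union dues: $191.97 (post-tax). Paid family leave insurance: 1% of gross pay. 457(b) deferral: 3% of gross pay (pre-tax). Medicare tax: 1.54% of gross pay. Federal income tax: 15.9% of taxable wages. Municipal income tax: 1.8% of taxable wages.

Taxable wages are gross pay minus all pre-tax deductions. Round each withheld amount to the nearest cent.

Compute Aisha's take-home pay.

$3,107.95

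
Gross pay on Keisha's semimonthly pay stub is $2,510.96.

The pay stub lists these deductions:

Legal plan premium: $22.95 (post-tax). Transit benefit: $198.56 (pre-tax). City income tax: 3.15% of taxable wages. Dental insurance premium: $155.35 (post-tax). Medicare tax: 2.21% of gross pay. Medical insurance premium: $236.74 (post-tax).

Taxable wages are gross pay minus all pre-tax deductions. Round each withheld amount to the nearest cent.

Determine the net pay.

$1,769.03

Transit benefit: $198.56
Taxable wages = $2,510.96 − $198.56 = $2,312.40
City income tax: $2,312.40 × 0.0315 = $72.84
Medicare tax: $2,510.96 × 0.0221 = $55.49
Legal plan premium: $22.95
Dental insurance premium: $155.35
Medical insurance premium: $236.74
Total deductions = $198.56 + $72.84 + $55.49 + $22.95 + $155.35 + $236.74 = $741.93
Net pay = $2,510.96 − $741.93 = $1,769.03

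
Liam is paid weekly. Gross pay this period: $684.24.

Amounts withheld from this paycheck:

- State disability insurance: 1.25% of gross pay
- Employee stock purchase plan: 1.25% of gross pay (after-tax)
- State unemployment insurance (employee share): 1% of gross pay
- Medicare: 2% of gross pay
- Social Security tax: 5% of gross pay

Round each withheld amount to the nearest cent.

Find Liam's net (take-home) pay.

State disability insurance: $684.24 × 0.0125 = $8.55
Social Security tax: $684.24 × 0.05 = $34.21
State unemployment insurance (employee share): $684.24 × 0.01 = $6.84
Medicare: $684.24 × 0.02 = $13.68
Employee stock purchase plan: $684.24 × 0.0125 = $8.55
Total deductions = $8.55 + $34.21 + $6.84 + $13.68 + $8.55 = $71.83
Net pay = $684.24 − $71.83 = $612.41

$612.41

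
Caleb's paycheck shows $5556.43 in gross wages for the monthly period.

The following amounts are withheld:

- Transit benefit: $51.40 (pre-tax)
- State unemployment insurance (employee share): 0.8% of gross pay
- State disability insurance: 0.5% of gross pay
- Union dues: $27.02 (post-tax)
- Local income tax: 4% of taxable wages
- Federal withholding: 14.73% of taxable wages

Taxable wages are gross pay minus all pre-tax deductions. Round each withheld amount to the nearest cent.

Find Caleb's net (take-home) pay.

Transit benefit: $51.40
Taxable wages = $5556.43 − $51.40 = $5505.03
Local income tax: $5505.03 × 0.04 = $220.20
Federal withholding: $5505.03 × 0.1473 = $810.89
State disability insurance: $5556.43 × 0.005 = $27.78
State unemployment insurance (employee share): $5556.43 × 0.008 = $44.45
Union dues: $27.02
Total deductions = $51.40 + $220.20 + $810.89 + $27.78 + $44.45 + $27.02 = $1181.74
Net pay = $5556.43 − $1181.74 = $4374.69

$4374.69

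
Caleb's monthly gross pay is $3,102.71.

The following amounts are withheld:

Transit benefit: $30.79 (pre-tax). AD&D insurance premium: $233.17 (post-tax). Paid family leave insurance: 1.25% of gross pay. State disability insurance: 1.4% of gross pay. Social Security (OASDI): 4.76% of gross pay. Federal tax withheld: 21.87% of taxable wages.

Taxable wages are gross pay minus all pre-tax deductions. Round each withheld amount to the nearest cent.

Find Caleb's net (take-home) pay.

Transit benefit: $30.79
Taxable wages = $3,102.71 − $30.79 = $3,071.92
Federal tax withheld: $3,071.92 × 0.2187 = $671.83
State disability insurance: $3,102.71 × 0.014 = $43.44
Paid family leave insurance: $3,102.71 × 0.0125 = $38.78
Social Security (OASDI): $3,102.71 × 0.0476 = $147.69
AD&D insurance premium: $233.17
Total deductions = $30.79 + $671.83 + $43.44 + $38.78 + $147.69 + $233.17 = $1,165.70
Net pay = $3,102.71 − $1,165.70 = $1,937.01

$1,937.01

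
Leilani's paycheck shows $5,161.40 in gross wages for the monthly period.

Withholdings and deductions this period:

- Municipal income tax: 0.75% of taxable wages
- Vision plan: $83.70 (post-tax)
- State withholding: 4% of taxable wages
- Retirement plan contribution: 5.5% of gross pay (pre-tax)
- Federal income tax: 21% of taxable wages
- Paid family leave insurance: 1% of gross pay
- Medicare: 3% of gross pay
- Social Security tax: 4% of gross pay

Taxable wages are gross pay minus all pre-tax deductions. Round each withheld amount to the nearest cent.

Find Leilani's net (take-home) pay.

$3,124.95

Retirement plan contribution: $5,161.40 × 0.055 = $283.88
Taxable wages = $5,161.40 − $283.88 = $4,877.52
Federal income tax: $4,877.52 × 0.21 = $1,024.28
Municipal income tax: $4,877.52 × 0.0075 = $36.58
State withholding: $4,877.52 × 0.04 = $195.10
Medicare: $5,161.40 × 0.03 = $154.84
Paid family leave insurance: $5,161.40 × 0.01 = $51.61
Social Security tax: $5,161.40 × 0.04 = $206.46
Vision plan: $83.70
Total deductions = $283.88 + $1,024.28 + $36.58 + $195.10 + $154.84 + $51.61 + $206.46 + $83.70 = $2,036.45
Net pay = $5,161.40 − $2,036.45 = $3,124.95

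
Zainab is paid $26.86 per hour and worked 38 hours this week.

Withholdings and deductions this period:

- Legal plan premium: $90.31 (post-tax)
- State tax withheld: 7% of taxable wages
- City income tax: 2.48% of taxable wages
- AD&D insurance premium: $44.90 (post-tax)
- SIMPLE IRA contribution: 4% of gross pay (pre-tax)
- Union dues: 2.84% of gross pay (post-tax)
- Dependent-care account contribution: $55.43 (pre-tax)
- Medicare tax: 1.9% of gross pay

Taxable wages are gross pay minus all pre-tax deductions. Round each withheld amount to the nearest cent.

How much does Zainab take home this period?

Gross pay: 38 × $26.86 = $1,020.68
SIMPLE IRA contribution: $1,020.68 × 0.04 = $40.83
Dependent-care account contribution: $55.43
Pre-tax total = $40.83 + $55.43 = $96.26
Taxable wages = $1,020.68 − $96.26 = $924.42
State tax withheld: $924.42 × 0.07 = $64.71
City income tax: $924.42 × 0.0248 = $22.93
Medicare tax: $1,020.68 × 0.019 = $19.39
Union dues: $1,020.68 × 0.0284 = $28.99
Legal plan premium: $90.31
AD&D insurance premium: $44.90
Total deductions = $40.83 + $55.43 + $64.71 + $22.93 + $19.39 + $28.99 + $90.31 + $44.90 = $367.49
Net pay = $1,020.68 − $367.49 = $653.19

$653.19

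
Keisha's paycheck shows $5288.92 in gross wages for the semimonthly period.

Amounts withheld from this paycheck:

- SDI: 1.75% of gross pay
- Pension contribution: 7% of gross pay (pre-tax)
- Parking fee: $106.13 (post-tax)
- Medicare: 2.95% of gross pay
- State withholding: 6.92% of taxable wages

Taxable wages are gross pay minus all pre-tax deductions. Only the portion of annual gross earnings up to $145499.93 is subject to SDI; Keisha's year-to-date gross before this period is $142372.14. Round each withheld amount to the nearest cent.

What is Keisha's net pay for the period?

Pension contribution: $5288.92 × 0.07 = $370.22
Taxable wages = $5288.92 − $370.22 = $4918.70
State withholding: $4918.70 × 0.0692 = $340.37
Medicare: $5288.92 × 0.0295 = $156.02
SDI: only $145499.93 − $142372.14 = $3127.79 of this check is subject → $3127.79 × 0.0175 = $54.74
Parking fee: $106.13
Total deductions = $370.22 + $340.37 + $156.02 + $54.74 + $106.13 = $1027.48
Net pay = $5288.92 − $1027.48 = $4261.44

$4261.44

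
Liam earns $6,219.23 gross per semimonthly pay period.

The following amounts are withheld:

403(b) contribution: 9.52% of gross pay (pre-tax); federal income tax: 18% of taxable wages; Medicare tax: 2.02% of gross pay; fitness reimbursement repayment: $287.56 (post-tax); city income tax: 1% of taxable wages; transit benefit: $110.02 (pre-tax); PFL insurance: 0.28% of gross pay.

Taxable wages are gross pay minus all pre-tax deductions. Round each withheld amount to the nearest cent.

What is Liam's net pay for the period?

$4,038.28

Transit benefit: $110.02
403(b) contribution: $6,219.23 × 0.0952 = $592.07
Pre-tax total = $110.02 + $592.07 = $702.09
Taxable wages = $6,219.23 − $702.09 = $5,517.14
City income tax: $5,517.14 × 0.01 = $55.17
Federal income tax: $5,517.14 × 0.18 = $993.09
PFL insurance: $6,219.23 × 0.0028 = $17.41
Medicare tax: $6,219.23 × 0.0202 = $125.63
Fitness reimbursement repayment: $287.56
Total deductions = $110.02 + $592.07 + $55.17 + $993.09 + $17.41 + $125.63 + $287.56 = $2,180.95
Net pay = $6,219.23 − $2,180.95 = $4,038.28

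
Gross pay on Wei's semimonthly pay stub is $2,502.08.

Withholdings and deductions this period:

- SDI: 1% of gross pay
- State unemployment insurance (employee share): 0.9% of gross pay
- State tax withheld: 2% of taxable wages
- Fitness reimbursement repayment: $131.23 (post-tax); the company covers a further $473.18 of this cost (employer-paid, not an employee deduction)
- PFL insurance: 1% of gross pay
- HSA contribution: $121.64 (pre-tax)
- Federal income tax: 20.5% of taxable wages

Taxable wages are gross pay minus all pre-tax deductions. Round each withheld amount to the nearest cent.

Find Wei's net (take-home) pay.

HSA contribution: $121.64
Taxable wages = $2,502.08 − $121.64 = $2,380.44
State tax withheld: $2,380.44 × 0.02 = $47.61
Federal income tax: $2,380.44 × 0.205 = $487.99
State unemployment insurance (employee share): $2,502.08 × 0.009 = $22.52
PFL insurance: $2,502.08 × 0.01 = $25.02
SDI: $2,502.08 × 0.01 = $25.02
Fitness reimbursement repayment: $131.23
(Employer's $473.18 toward fitness reimbursement repayment is not withheld from the employee.)
Total deductions = $121.64 + $47.61 + $487.99 + $22.52 + $25.02 + $25.02 + $131.23 = $861.03
Net pay = $2,502.08 − $861.03 = $1,641.05

$1,641.05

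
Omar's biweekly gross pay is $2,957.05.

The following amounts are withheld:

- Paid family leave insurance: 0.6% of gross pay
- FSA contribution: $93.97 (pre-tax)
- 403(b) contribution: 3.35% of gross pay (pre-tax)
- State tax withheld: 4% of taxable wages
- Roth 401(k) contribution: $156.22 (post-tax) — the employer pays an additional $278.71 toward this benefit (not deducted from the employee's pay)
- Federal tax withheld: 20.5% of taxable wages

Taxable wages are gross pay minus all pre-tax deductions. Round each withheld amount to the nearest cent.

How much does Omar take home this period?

$1,912.88

403(b) contribution: $2,957.05 × 0.0335 = $99.06
FSA contribution: $93.97
Pre-tax total = $99.06 + $93.97 = $193.03
Taxable wages = $2,957.05 − $193.03 = $2,764.02
State tax withheld: $2,764.02 × 0.04 = $110.56
Federal tax withheld: $2,764.02 × 0.205 = $566.62
Paid family leave insurance: $2,957.05 × 0.006 = $17.74
Roth 401(k) contribution: $156.22
(Employer's $278.71 toward Roth 401(k) contribution is not withheld from the employee.)
Total deductions = $99.06 + $93.97 + $110.56 + $566.62 + $17.74 + $156.22 = $1,044.17
Net pay = $2,957.05 − $1,044.17 = $1,912.88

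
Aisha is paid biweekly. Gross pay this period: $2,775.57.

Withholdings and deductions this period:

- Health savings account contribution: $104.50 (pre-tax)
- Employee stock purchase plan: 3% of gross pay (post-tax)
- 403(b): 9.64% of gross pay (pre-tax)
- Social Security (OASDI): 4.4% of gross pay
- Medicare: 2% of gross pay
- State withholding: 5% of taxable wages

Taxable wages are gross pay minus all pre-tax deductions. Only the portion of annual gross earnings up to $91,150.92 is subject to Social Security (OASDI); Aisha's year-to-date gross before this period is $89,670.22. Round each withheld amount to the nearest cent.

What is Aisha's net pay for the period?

$2,079.40

Health savings account contribution: $104.50
403(b): $2,775.57 × 0.0964 = $267.56
Pre-tax total = $104.50 + $267.56 = $372.06
Taxable wages = $2,775.57 − $372.06 = $2,403.51
State withholding: $2,403.51 × 0.05 = $120.18
Social Security (OASDI): only $91,150.92 − $89,670.22 = $1,480.70 of this check is subject → $1,480.70 × 0.044 = $65.15
Medicare: $2,775.57 × 0.02 = $55.51
Employee stock purchase plan: $2,775.57 × 0.03 = $83.27
Total deductions = $104.50 + $267.56 + $120.18 + $65.15 + $55.51 + $83.27 = $696.17
Net pay = $2,775.57 − $696.17 = $2,079.40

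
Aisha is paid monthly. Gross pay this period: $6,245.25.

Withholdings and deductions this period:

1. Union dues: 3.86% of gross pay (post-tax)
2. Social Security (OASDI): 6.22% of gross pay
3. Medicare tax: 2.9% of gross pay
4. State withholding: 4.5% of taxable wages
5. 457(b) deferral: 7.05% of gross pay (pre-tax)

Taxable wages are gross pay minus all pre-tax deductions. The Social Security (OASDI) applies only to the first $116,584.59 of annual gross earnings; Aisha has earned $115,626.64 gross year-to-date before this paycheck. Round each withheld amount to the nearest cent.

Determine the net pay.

457(b) deferral: $6,245.25 × 0.0705 = $440.29
Taxable wages = $6,245.25 − $440.29 = $5,804.96
State withholding: $5,804.96 × 0.045 = $261.22
Medicare tax: $6,245.25 × 0.029 = $181.11
Social Security (OASDI): only $116,584.59 − $115,626.64 = $957.95 of this check is subject → $957.95 × 0.0622 = $59.58
Union dues: $6,245.25 × 0.0386 = $241.07
Total deductions = $440.29 + $261.22 + $181.11 + $59.58 + $241.07 = $1,183.27
Net pay = $6,245.25 − $1,183.27 = $5,061.98

$5,061.98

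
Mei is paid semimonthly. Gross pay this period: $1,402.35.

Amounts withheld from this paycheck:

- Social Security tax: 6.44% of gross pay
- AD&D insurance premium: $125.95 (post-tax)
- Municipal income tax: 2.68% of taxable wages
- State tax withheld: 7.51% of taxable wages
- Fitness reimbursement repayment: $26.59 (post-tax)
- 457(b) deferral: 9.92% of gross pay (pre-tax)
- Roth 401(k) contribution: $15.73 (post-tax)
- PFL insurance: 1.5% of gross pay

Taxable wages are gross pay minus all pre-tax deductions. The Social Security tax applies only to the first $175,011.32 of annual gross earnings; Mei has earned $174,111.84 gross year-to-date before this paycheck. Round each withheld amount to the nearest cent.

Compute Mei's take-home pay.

$887.28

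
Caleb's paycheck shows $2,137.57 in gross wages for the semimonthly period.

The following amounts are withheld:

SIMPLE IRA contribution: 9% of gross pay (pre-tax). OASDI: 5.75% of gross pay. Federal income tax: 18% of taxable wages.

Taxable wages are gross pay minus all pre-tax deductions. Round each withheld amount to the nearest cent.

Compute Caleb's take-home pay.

SIMPLE IRA contribution: $2,137.57 × 0.09 = $192.38
Taxable wages = $2,137.57 − $192.38 = $1,945.19
Federal income tax: $1,945.19 × 0.18 = $350.13
OASDI: $2,137.57 × 0.0575 = $122.91
Total deductions = $192.38 + $350.13 + $122.91 = $665.42
Net pay = $2,137.57 − $665.42 = $1,472.15

$1,472.15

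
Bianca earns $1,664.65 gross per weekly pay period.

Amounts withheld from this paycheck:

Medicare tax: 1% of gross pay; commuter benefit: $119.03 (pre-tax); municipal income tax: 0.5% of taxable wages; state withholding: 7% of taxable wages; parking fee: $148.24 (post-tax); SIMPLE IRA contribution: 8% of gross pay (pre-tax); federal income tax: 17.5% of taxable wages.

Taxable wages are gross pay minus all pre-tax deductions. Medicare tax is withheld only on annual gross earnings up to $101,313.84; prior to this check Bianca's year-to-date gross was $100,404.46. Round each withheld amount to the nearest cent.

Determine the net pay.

Commuter benefit: $119.03
SIMPLE IRA contribution: $1,664.65 × 0.08 = $133.17
Pre-tax total = $119.03 + $133.17 = $252.20
Taxable wages = $1,664.65 − $252.20 = $1,412.45
Federal income tax: $1,412.45 × 0.175 = $247.18
State withholding: $1,412.45 × 0.07 = $98.87
Municipal income tax: $1,412.45 × 0.005 = $7.06
Medicare tax: only $101,313.84 − $100,404.46 = $909.38 of this check is subject → $909.38 × 0.01 = $9.09
Parking fee: $148.24
Total deductions = $119.03 + $133.17 + $247.18 + $98.87 + $7.06 + $9.09 + $148.24 = $762.64
Net pay = $1,664.65 − $762.64 = $902.01

$902.01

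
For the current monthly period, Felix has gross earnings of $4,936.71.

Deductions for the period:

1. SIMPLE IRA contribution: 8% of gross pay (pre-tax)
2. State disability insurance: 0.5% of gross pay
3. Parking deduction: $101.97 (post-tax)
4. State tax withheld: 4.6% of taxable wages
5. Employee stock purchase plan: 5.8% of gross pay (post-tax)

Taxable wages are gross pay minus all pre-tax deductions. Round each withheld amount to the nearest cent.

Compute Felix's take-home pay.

SIMPLE IRA contribution: $4,936.71 × 0.08 = $394.94
Taxable wages = $4,936.71 − $394.94 = $4,541.77
State tax withheld: $4,541.77 × 0.046 = $208.92
State disability insurance: $4,936.71 × 0.005 = $24.68
Parking deduction: $101.97
Employee stock purchase plan: $4,936.71 × 0.058 = $286.33
Total deductions = $394.94 + $208.92 + $24.68 + $101.97 + $286.33 = $1,016.84
Net pay = $4,936.71 − $1,016.84 = $3,919.87

$3,919.87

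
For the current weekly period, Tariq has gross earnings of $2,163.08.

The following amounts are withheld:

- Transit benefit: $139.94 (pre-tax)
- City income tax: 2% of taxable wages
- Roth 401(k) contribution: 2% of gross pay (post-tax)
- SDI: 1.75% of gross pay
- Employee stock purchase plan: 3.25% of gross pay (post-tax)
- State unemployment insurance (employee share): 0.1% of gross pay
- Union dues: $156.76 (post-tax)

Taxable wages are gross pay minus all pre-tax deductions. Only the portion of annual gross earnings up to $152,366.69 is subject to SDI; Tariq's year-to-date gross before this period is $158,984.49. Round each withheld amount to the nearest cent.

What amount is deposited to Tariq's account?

$1,710.20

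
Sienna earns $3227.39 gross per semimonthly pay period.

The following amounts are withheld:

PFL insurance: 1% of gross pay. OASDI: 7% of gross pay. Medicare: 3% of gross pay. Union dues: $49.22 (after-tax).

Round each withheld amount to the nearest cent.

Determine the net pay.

OASDI: $3227.39 × 0.07 = $225.92
PFL insurance: $3227.39 × 0.01 = $32.27
Medicare: $3227.39 × 0.03 = $96.82
Union dues: $49.22
Total deductions = $225.92 + $32.27 + $96.82 + $49.22 = $404.23
Net pay = $3227.39 − $404.23 = $2823.16

$2823.16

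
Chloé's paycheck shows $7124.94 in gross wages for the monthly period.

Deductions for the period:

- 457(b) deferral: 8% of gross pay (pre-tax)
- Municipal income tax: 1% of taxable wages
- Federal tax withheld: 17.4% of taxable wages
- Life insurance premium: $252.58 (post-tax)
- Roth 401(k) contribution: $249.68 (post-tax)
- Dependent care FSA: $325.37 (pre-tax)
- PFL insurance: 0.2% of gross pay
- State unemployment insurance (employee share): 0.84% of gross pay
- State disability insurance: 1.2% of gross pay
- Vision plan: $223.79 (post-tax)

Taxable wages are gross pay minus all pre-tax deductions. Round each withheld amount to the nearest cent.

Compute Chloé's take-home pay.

$4197.67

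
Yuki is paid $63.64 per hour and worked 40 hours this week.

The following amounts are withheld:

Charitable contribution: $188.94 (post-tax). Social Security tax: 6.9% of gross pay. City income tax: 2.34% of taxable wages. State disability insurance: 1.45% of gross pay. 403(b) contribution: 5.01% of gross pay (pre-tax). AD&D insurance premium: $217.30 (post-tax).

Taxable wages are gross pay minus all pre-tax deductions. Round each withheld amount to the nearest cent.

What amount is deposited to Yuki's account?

Gross pay: 40 × $63.64 = $2545.60
403(b) contribution: $2545.60 × 0.0501 = $127.53
Taxable wages = $2545.60 − $127.53 = $2418.07
City income tax: $2418.07 × 0.0234 = $56.58
Social Security tax: $2545.60 × 0.069 = $175.65
State disability insurance: $2545.60 × 0.0145 = $36.91
AD&D insurance premium: $217.30
Charitable contribution: $188.94
Total deductions = $127.53 + $56.58 + $175.65 + $36.91 + $217.30 + $188.94 = $802.91
Net pay = $2545.60 − $802.91 = $1742.69

$1742.69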